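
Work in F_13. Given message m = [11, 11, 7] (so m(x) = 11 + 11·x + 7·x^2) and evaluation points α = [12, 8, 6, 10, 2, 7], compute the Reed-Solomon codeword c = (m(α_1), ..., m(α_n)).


c = [7, 1, 4, 2, 9, 2]

Message polynomial: m(x) = 11 + 11·x + 7·x^2 (mod 13).
For each evaluation point α_i, compute m(α_i) mod 13:
  α_1 = 12: Horner steps 7 → 4 → 7, so m(12) = 7.
  α_2 = 8: Horner steps 7 → 2 → 1, so m(8) = 1.
  α_3 = 6: Horner steps 7 → 1 → 4, so m(6) = 4.
  α_4 = 10: Horner steps 7 → 3 → 2, so m(10) = 2.
  α_5 = 2: Horner steps 7 → 12 → 9, so m(2) = 9.
  α_6 = 7: Horner steps 7 → 8 → 2, so m(7) = 2.
Codeword c = [7, 1, 4, 2, 9, 2] ∈ F_13^6.


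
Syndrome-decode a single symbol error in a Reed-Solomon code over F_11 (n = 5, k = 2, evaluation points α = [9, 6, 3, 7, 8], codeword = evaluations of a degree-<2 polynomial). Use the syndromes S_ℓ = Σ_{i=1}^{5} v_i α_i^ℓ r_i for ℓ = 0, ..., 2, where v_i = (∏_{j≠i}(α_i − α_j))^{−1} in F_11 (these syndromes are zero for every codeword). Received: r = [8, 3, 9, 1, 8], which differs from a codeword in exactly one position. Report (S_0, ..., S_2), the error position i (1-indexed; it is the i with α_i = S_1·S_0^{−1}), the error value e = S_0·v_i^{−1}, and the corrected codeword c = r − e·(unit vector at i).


S = (9, 6, 4), error at position 5, error magnitude e = 9, c = [8, 3, 9, 1, 10].

Step 1: column multipliers v_i = (∏_{j≠i}(α_i − α_j))^{−1} mod 11.
  i = 1 (α = 9): (9−6)(9−3)(9−7)(9−8) = 3·6·2·1 = 36 ≡ 3, so v_1 = 3^{−1} = 4 (mod 11).
  i = 2 (α = 6): (6−9)(6−3)(6−7)(6−8) = (−3)·3·(−1)·(−2) = −18 ≡ 4, so v_2 = 4^{−1} = 3 (mod 11).
  i = 3 (α = 3): (3−9)(3−6)(3−7)(3−8) = (−6)·(−3)·(−4)·(−5) = 360 ≡ 8, so v_3 = 8^{−1} = 7 (mod 11).
  i = 4 (α = 7): (7−9)(7−6)(7−3)(7−8) = (−2)·1·4·(−1) = 8 ≡ 8, so v_4 = 8^{−1} = 7 (mod 11).
  i = 5 (α = 8): (8−9)(8−6)(8−3)(8−7) = (−1)·2·5·1 = −10 ≡ 1, so v_5 = 1^{−1} = 1 (mod 11).
  v = [4, 3, 7, 7, 1].
Step 2: syndromes of r = [8, 3, 9, 1, 8] (all sums mod 11).
  S_0 = Σ v_i r_i = 4·8 + 3·3 + 7·9 + 7·1 + 1·8 = 119 ≡ 9.
  S_1 = Σ v_i α_i r_i = 4·9·8 + 3·6·3 + 7·3·9 + 7·7·1 + 1·8·8 = 644 ≡ 6.
  α_i^2 mod 11 = [4, 3, 9, 5, 9].
  S_2 = Σ v_i α_i^2 r_i = 4·4·8 + 3·3·3 + 7·9·9 + 7·5·1 + 1·9·8 = 829 ≡ 4.
  S = (9, 6, 4) ≠ 0, so r is not a codeword (an error is present).
Step 3: locate the error. For a single error e at position i, S_ℓ = v_i·e·α_i^ℓ, so α_err = S_1/S_0.
  S_0^{−1} = 9^{−1} = 5 (mod 11), so α_err = 6·5 = 30 ≡ 8 = α_5. Error position i = 5.
  Consistency check: S_2/S_1 = 4·2 = 8 ≡ 8 = α_err ✓ (single-error assumption holds).
Step 4: error magnitude e = S_0/v_5 = S_0·∏_{j≠5}(α_5 − α_j) = 9·1 = 9 ≡ 9 (mod 11).
Step 5: correct position 5: c_5 = r_5 − e = 8 − 9 ≡ 10 (mod 11). Hence c = [8, 3, 9, 1, 10].
  Check: interpolating c through the α_i gives m(x) = 4 + 9·x (degree < 2) with m(α_i) = c_i for every i, so c is indeed a codeword.


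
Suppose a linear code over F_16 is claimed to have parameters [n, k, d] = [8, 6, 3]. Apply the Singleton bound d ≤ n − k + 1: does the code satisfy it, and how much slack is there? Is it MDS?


Singleton RHS = n − k + 1 = 3, slack = 0, bound satisfied, MDS.

Singleton bound: d ≤ n − k + 1.
Here n = 8, k = 6, so n − k + 1 = 3.
Given d = 3, check d ≤ 3: YES.
Slack = (n − k + 1) − d = 0.
The code is MDS (slack = 0).
Description: the claimed parameters are [8, 6, 3]_16; such a code would be MDS (meets Singleton bound).


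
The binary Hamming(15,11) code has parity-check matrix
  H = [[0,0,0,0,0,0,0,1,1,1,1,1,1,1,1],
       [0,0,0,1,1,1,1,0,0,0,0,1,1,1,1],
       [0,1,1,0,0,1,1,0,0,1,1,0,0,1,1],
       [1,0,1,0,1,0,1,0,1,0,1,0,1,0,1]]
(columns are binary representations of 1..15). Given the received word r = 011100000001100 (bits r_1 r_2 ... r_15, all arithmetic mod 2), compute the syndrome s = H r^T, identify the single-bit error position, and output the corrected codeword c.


s = (0, 1, 0, 0)^T, error position = 4, corrected codeword c = 011000000001100

Compute s = H r^T mod 2 one row at a time:
  s_1 = 0 + 0 + 0 + 0 + 1 + 1 + 0 + 0 = 2 ≡ 0 (mod 2).
  s_2 = 1 + 0 + 0 + 0 + 1 + 1 + 0 + 0 = 3 ≡ 1 (mod 2).
  s_3 = 1 + 1 + 0 + 0 + 0 + 0 + 0 + 0 = 2 ≡ 0 (mod 2).
  s_4 = 0 + 1 + 0 + 0 + 0 + 0 + 1 + 0 = 2 ≡ 0 (mod 2).
s = (0, 1, 0, 0)^T — this equals column 4 of H (binary 0100), so error is at position 4.
Correct: flip bit 4 of r = 011100000001100 to get c = 011000000001100.


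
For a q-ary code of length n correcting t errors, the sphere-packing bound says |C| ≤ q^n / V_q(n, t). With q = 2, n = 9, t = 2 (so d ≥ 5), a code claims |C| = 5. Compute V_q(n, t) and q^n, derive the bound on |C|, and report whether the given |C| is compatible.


V_q(n, t) = 46, q^n = 512, Hamming bound = 11, |C| = 5 ≤ bound (satisfied).

Step 1: Compute V_q(n, t) = Σ_{j=0}^2 C(n, j) (q−1)^j.
  j = 0: C(9,0)·(1)^0 = 1·1 = 1.
  j = 1: C(9,1)·(1)^1 = 9·1 = 9.
  j = 2: C(9,2)·(1)^2 = 36·1 = 36.
  V_q(n, t) = 1 + 9 + 36 = 46.
Step 2: q^n = 2^9 = 512.
Step 3: Hamming bound ⌊q^n / V_q(n,t)⌋ = ⌊512/46⌋ = 11.
Step 4: Compare |C| = 5 to 11: satisfied.
The claimed |C| lies below the Hamming bound.


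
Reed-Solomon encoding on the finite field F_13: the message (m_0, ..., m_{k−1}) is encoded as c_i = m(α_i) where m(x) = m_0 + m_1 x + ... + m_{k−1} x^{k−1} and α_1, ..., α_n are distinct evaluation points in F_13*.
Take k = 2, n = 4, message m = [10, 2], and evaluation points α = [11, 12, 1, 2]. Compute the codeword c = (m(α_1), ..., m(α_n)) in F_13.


c = [6, 8, 12, 1]

Message polynomial: m(x) = 10 + 2·x (mod 13).
For each evaluation point α_i, compute m(α_i) mod 13:
  α_1 = 11: Horner steps 2 → 6, so m(11) = 6.
  α_2 = 12: Horner steps 2 → 8, so m(12) = 8.
  α_3 = 1: Horner steps 2 → 12, so m(1) = 12.
  α_4 = 2: Horner steps 2 → 1, so m(2) = 1.
Codeword c = [6, 8, 12, 1] ∈ F_13^4.


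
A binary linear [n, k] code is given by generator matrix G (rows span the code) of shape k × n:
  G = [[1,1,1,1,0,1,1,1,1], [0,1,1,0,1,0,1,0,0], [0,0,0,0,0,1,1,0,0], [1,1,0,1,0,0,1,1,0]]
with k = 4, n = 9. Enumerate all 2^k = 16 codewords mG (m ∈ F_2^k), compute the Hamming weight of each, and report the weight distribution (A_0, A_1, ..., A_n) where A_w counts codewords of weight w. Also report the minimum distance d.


Weight distribution: A_0 = 1, A_2 = 1, A_3 = 3, A_4 = 2, A_5 = 4, A_6 = 3, A_7 = 1, A_8 = 1. Minimum distance d = 2.

Enumerate all 2^4 = 16 messages m ∈ F_2^4.
For each, compute codeword c = mG in F_2^9, then tally its weight.
  m = 0000 → c = 000000000, weight = 0.
  m = 1000 → c = 111101111, weight = 8.
  m = 0100 → c = 011010100, weight = 4.
  m = 1100 → c = 100111011, weight = 6.
  m = 0010 → c = 000001100, weight = 2.
  m = 1010 → c = 111100011, weight = 6.
  m = 0110 → c = 011011000, weight = 4.
  m = 1110 → c = 100110111, weight = 6.
  m = 0001 → c = 110100110, weight = 5.
  m = 1001 → c = 001001001, weight = 3.
  m = 0101 → c = 101110010, weight = 5.
  m = 1101 → c = 010011101, weight = 5.
  m = 0011 → c = 110101010, weight = 5.
  m = 1011 → c = 001000101, weight = 3.
  m = 0111 → c = 101111110, weight = 7.
  m = 1111 → c = 010010001, weight = 3.
Tally weights:
  weight 0: 1 codewords.
  weight 2: 1 codewords.
  weight 3: 3 codewords.
  weight 4: 2 codewords.
  weight 5: 4 codewords.
  weight 6: 3 codewords.
  weight 7: 1 codewords.
  weight 8: 1 codewords.
Minimum distance d = smallest w > 0 with A_w > 0 = 2.
Sanity: Σ A_w = 16 = 2^4 = 16 ✓.


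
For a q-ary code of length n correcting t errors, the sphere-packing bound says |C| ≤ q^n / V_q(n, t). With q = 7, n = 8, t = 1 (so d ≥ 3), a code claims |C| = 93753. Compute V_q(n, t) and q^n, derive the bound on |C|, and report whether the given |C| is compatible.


V_q(n, t) = 49, q^n = 5764801, Hamming bound = 117649, |C| = 93753 ≤ bound (satisfied).

Step 1: Compute V_q(n, t) = Σ_{j=0}^1 C(n, j) (q−1)^j.
  j = 0: C(8,0)·(6)^0 = 1·1 = 1.
  j = 1: C(8,1)·(6)^1 = 8·6 = 48.
  V_q(n, t) = 1 + 48 = 49.
Step 2: q^n = 7^8 = 5764801.
Step 3: Hamming bound ⌊q^n / V_q(n,t)⌋ = ⌊5764801/49⌋ = 117649.
Step 4: Compare |C| = 93753 to 117649: satisfied.
The claimed |C| lies below the Hamming bound.


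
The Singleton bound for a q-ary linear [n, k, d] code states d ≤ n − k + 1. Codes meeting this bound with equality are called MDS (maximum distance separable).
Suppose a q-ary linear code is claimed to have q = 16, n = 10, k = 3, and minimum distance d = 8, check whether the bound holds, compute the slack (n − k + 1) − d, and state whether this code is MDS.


Singleton RHS = n − k + 1 = 8, slack = 0, bound satisfied, MDS.

Singleton bound: d ≤ n − k + 1.
Here n = 10, k = 3, so n − k + 1 = 8.
Given d = 8, check d ≤ 8: YES.
Slack = (n − k + 1) − d = 0.
The code is MDS (slack = 0).
Description: the claimed parameters are [10, 3, 8]_16; such a code would be MDS (meets Singleton bound).


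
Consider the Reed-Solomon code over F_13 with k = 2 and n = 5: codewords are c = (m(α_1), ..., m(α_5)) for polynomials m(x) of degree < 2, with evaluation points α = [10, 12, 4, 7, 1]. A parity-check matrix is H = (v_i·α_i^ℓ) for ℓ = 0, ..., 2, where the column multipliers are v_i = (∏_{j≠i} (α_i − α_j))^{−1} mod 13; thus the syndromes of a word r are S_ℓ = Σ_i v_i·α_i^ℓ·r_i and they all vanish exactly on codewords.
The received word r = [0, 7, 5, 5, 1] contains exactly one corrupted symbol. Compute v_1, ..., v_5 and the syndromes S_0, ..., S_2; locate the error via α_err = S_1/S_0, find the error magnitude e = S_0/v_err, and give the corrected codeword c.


S = (10, 5, 9), error at position 4, error magnitude e = 9, c = [0, 7, 5, 9, 1].

Step 1: column multipliers v_i = (∏_{j≠i}(α_i − α_j))^{−1} mod 13.
  i = 1 (α = 10): (10−12)(10−4)(10−7)(10−1) = (−2)·6·3·9 = −324 ≡ 1, so v_1 = 1^{−1} = 1 (mod 13).
  i = 2 (α = 12): (12−10)(12−4)(12−7)(12−1) = 2·8·5·11 = 880 ≡ 9, so v_2 = 9^{−1} = 3 (mod 13).
  i = 3 (α = 4): (4−10)(4−12)(4−7)(4−1) = (−6)·(−8)·(−3)·3 = −432 ≡ 10, so v_3 = 10^{−1} = 4 (mod 13).
  i = 4 (α = 7): (7−10)(7−12)(7−4)(7−1) = (−3)·(−5)·3·6 = 270 ≡ 10, so v_4 = 10^{−1} = 4 (mod 13).
  i = 5 (α = 1): (1−10)(1−12)(1−4)(1−7) = (−9)·(−11)·(−3)·(−6) = 1782 ≡ 1, so v_5 = 1^{−1} = 1 (mod 13).
  v = [1, 3, 4, 4, 1].
Step 2: syndromes of r = [0, 7, 5, 5, 1] (all sums mod 13).
  S_0 = Σ v_i r_i = 1·0 + 3·7 + 4·5 + 4·5 + 1·1 = 62 ≡ 10.
  S_1 = Σ v_i α_i r_i = 1·10·0 + 3·12·7 + 4·4·5 + 4·7·5 + 1·1·1 = 473 ≡ 5.
  α_i^2 mod 13 = [9, 1, 3, 10, 1].
  S_2 = Σ v_i α_i^2 r_i = 1·9·0 + 3·1·7 + 4·3·5 + 4·10·5 + 1·1·1 = 282 ≡ 9.
  S = (10, 5, 9) ≠ 0, so r is not a codeword (an error is present).
Step 3: locate the error. For a single error e at position i, S_ℓ = v_i·e·α_i^ℓ, so α_err = S_1/S_0.
  S_0^{−1} = 10^{−1} = 4 (mod 13), so α_err = 5·4 = 20 ≡ 7 = α_4. Error position i = 4.
  Consistency check: S_2/S_1 = 9·8 = 72 ≡ 7 = α_err ✓ (single-error assumption holds).
Step 4: error magnitude e = S_0/v_4 = S_0·∏_{j≠4}(α_4 − α_j) = 10·10 = 100 ≡ 9 (mod 13).
Step 5: correct position 4: c_4 = r_4 − e = 5 − 9 ≡ 9 (mod 13). Hence c = [0, 7, 5, 9, 1].
  Check: interpolating c through the α_i gives m(x) = 4 + 10·x (degree < 2) with m(α_i) = c_i for every i, so c is indeed a codeword.


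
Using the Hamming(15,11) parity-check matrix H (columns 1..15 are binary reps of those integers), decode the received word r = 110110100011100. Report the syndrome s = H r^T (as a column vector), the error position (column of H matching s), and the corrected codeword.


s = (1, 1, 1, 1)^T, error position = 15, corrected codeword c = 110110100011101

Compute s = H r^T mod 2 one row at a time:
  s_1 = 0 + 0 + 0 + 1 + 1 + 1 + 0 + 0 = 3 ≡ 1 (mod 2).
  s_2 = 1 + 1 + 0 + 1 + 1 + 1 + 0 + 0 = 5 ≡ 1 (mod 2).
  s_3 = 1 + 0 + 0 + 1 + 0 + 1 + 0 + 0 = 3 ≡ 1 (mod 2).
  s_4 = 1 + 0 + 1 + 1 + 0 + 1 + 1 + 0 = 5 ≡ 1 (mod 2).
s = (1, 1, 1, 1)^T — this equals column 15 of H (binary 1111), so error is at position 15.
Correct: flip bit 15 of r = 110110100011100 to get c = 110110100011101.


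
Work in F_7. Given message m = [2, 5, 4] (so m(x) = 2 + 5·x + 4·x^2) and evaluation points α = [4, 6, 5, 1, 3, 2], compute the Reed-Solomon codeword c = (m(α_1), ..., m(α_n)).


c = [2, 1, 1, 4, 4, 0]

Message polynomial: m(x) = 2 + 5·x + 4·x^2 (mod 7).
For each evaluation point α_i, compute m(α_i) mod 7:
  α_1 = 4: Horner steps 4 → 0 → 2, so m(4) = 2.
  α_2 = 6: Horner steps 4 → 1 → 1, so m(6) = 1.
  α_3 = 5: Horner steps 4 → 4 → 1, so m(5) = 1.
  α_4 = 1: Horner steps 4 → 2 → 4, so m(1) = 4.
  α_5 = 3: Horner steps 4 → 3 → 4, so m(3) = 4.
  α_6 = 2: Horner steps 4 → 6 → 0, so m(2) = 0.
Codeword c = [2, 1, 1, 4, 4, 0] ∈ F_7^6.


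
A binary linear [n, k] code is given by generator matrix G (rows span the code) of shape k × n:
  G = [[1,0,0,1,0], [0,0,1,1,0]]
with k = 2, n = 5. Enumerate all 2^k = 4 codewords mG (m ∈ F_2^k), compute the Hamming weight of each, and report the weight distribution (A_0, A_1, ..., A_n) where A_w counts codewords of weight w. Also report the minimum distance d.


Weight distribution: A_0 = 1, A_2 = 3. Minimum distance d = 2.

Enumerate all 2^2 = 4 messages m ∈ F_2^2.
For each, compute codeword c = mG in F_2^5, then tally its weight.
  m = 00 → c = 00000, weight = 0.
  m = 10 → c = 10010, weight = 2.
  m = 01 → c = 00110, weight = 2.
  m = 11 → c = 10100, weight = 2.
Tally weights:
  weight 0: 1 codewords.
  weight 2: 3 codewords.
Minimum distance d = smallest w > 0 with A_w > 0 = 2.
Sanity: Σ A_w = 4 = 2^2 = 4 ✓.


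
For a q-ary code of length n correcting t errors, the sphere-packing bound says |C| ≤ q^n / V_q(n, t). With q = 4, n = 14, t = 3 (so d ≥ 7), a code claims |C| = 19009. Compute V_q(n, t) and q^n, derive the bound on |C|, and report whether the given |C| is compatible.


V_q(n, t) = 10690, q^n = 268435456, Hamming bound = 25110, |C| = 19009 ≤ bound (satisfied).

Step 1: Compute V_q(n, t) = Σ_{j=0}^3 C(n, j) (q−1)^j.
  j = 0: C(14,0)·(3)^0 = 1·1 = 1.
  j = 1: C(14,1)·(3)^1 = 14·3 = 42.
  j = 2: C(14,2)·(3)^2 = 91·9 = 819.
  j = 3: C(14,3)·(3)^3 = 364·27 = 9828.
  V_q(n, t) = 1 + 42 + 819 + 9828 = 10690.
Step 2: q^n = 4^14 = 268435456.
Step 3: Hamming bound ⌊q^n / V_q(n,t)⌋ = ⌊268435456/10690⌋ = 25110.
Step 4: Compare |C| = 19009 to 25110: satisfied.
The claimed |C| lies below the Hamming bound.


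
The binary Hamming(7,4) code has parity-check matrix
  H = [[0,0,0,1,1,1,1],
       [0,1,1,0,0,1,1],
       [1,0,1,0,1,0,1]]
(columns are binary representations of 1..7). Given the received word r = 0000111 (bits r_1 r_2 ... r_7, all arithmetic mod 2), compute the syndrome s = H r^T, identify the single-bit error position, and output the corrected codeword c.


s = (1, 0, 0)^T, error position = 4, corrected codeword c = 0001111

Compute s = H r^T mod 2 one row at a time:
  s_1 = 0 + 1 + 1 + 1 = 3 ≡ 1 (mod 2).
  s_2 = 0 + 0 + 1 + 1 = 2 ≡ 0 (mod 2).
  s_3 = 0 + 0 + 1 + 1 = 2 ≡ 0 (mod 2).
s = (1, 0, 0)^T — this equals column 4 of H (binary 100), so error is at position 4.
Correct: flip bit 4 of r = 0000111 to get c = 0001111.


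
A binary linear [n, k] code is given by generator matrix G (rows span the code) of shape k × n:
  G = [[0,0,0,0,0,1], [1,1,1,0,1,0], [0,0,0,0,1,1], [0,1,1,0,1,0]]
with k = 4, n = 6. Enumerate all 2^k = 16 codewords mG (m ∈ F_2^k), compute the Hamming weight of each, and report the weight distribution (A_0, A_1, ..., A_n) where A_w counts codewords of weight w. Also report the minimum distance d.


Weight distribution: A_0 = 1, A_1 = 3, A_2 = 4, A_3 = 4, A_4 = 3, A_5 = 1. Minimum distance d = 1.

Enumerate all 2^4 = 16 messages m ∈ F_2^4.
For each, compute codeword c = mG in F_2^6, then tally its weight.
  m = 0000 → c = 000000, weight = 0.
  m = 1000 → c = 000001, weight = 1.
  m = 0100 → c = 111010, weight = 4.
  m = 1100 → c = 111011, weight = 5.
  m = 0010 → c = 000011, weight = 2.
  m = 1010 → c = 000010, weight = 1.
  m = 0110 → c = 111001, weight = 4.
  m = 1110 → c = 111000, weight = 3.
  m = 0001 → c = 011010, weight = 3.
  m = 1001 → c = 011011, weight = 4.
  m = 0101 → c = 100000, weight = 1.
  m = 1101 → c = 100001, weight = 2.
  m = 0011 → c = 011001, weight = 3.
  m = 1011 → c = 011000, weight = 2.
  m = 0111 → c = 100011, weight = 3.
  m = 1111 → c = 100010, weight = 2.
Tally weights:
  weight 0: 1 codewords.
  weight 1: 3 codewords.
  weight 2: 4 codewords.
  weight 3: 4 codewords.
  weight 4: 3 codewords.
  weight 5: 1 codewords.
Minimum distance d = smallest w > 0 with A_w > 0 = 1.
Sanity: Σ A_w = 16 = 2^4 = 16 ✓.


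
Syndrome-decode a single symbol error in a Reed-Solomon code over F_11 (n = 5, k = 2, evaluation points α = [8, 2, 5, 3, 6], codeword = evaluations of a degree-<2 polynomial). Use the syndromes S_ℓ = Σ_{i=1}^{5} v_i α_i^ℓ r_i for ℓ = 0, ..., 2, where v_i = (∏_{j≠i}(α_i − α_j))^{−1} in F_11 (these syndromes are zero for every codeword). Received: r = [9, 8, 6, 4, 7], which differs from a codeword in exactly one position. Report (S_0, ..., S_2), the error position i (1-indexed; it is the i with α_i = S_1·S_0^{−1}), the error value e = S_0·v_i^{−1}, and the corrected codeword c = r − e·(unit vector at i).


S = (10, 9, 7), error at position 2, error magnitude e = 5, c = [9, 3, 6, 4, 7].

Step 1: column multipliers v_i = (∏_{j≠i}(α_i − α_j))^{−1} mod 11.
  i = 1 (α = 8): (8−2)(8−5)(8−3)(8−6) = 6·3·5·2 = 180 ≡ 4, so v_1 = 4^{−1} = 3 (mod 11).
  i = 2 (α = 2): (2−8)(2−5)(2−3)(2−6) = (−6)·(−3)·(−1)·(−4) = 72 ≡ 6, so v_2 = 6^{−1} = 2 (mod 11).
  i = 3 (α = 5): (5−8)(5−2)(5−3)(5−6) = (−3)·3·2·(−1) = 18 ≡ 7, so v_3 = 7^{−1} = 8 (mod 11).
  i = 4 (α = 3): (3−8)(3−2)(3−5)(3−6) = (−5)·1·(−2)·(−3) = −30 ≡ 3, so v_4 = 3^{−1} = 4 (mod 11).
  i = 5 (α = 6): (6−8)(6−2)(6−5)(6−3) = (−2)·4·1·3 = −24 ≡ 9, so v_5 = 9^{−1} = 5 (mod 11).
  v = [3, 2, 8, 4, 5].
Step 2: syndromes of r = [9, 8, 6, 4, 7] (all sums mod 11).
  S_0 = Σ v_i r_i = 3·9 + 2·8 + 8·6 + 4·4 + 5·7 = 142 ≡ 10.
  S_1 = Σ v_i α_i r_i = 3·8·9 + 2·2·8 + 8·5·6 + 4·3·4 + 5·6·7 = 746 ≡ 9.
  α_i^2 mod 11 = [9, 4, 3, 9, 3].
  S_2 = Σ v_i α_i^2 r_i = 3·9·9 + 2·4·8 + 8·3·6 + 4·9·4 + 5·3·7 = 700 ≡ 7.
  S = (10, 9, 7) ≠ 0, so r is not a codeword (an error is present).
Step 3: locate the error. For a single error e at position i, S_ℓ = v_i·e·α_i^ℓ, so α_err = S_1/S_0.
  S_0^{−1} = 10^{−1} = 10 (mod 11), so α_err = 9·10 = 90 ≡ 2 = α_2. Error position i = 2.
  Consistency check: S_2/S_1 = 7·5 = 35 ≡ 2 = α_err ✓ (single-error assumption holds).
Step 4: error magnitude e = S_0/v_2 = S_0·∏_{j≠2}(α_2 − α_j) = 10·6 = 60 ≡ 5 (mod 11).
Step 5: correct position 2: c_2 = r_2 − e = 8 − 5 ≡ 3 (mod 11). Hence c = [9, 3, 6, 4, 7].
  Check: interpolating c through the α_i gives m(x) = 1 + 1·x (degree < 2) with m(α_i) = c_i for every i, so c is indeed a codeword.


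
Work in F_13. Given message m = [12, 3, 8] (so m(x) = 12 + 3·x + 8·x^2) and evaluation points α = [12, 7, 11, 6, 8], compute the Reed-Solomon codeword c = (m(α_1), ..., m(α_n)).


c = [4, 9, 12, 6, 2]

Message polynomial: m(x) = 12 + 3·x + 8·x^2 (mod 13).
For each evaluation point α_i, compute m(α_i) mod 13:
  α_1 = 12: Horner steps 8 → 8 → 4, so m(12) = 4.
  α_2 = 7: Horner steps 8 → 7 → 9, so m(7) = 9.
  α_3 = 11: Horner steps 8 → 0 → 12, so m(11) = 12.
  α_4 = 6: Horner steps 8 → 12 → 6, so m(6) = 6.
  α_5 = 8: Horner steps 8 → 2 → 2, so m(8) = 2.
Codeword c = [4, 9, 12, 6, 2] ∈ F_13^5.


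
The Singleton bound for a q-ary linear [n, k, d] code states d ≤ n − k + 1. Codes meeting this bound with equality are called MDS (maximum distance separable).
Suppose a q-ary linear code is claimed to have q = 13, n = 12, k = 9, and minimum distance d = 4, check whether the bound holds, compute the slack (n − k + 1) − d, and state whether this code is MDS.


Singleton RHS = n − k + 1 = 4, slack = 0, bound satisfied, MDS.

Singleton bound: d ≤ n − k + 1.
Here n = 12, k = 9, so n − k + 1 = 4.
Given d = 4, check d ≤ 4: YES.
Slack = (n − k + 1) − d = 0.
The code is MDS (slack = 0).
Description: the claimed parameters are [12, 9, 4]_13; such a code would be MDS (meets Singleton bound).


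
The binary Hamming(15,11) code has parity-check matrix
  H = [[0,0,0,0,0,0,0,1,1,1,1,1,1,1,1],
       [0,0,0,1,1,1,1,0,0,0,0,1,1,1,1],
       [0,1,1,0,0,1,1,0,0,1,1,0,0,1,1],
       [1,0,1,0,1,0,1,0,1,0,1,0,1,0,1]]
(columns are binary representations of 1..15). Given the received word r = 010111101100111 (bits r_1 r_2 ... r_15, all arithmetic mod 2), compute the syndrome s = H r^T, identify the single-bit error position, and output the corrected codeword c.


s = (1, 1, 0, 1)^T, error position = 13, corrected codeword c = 010111101100011

Compute s = H r^T mod 2 one row at a time:
  s_1 = 0 + 1 + 1 + 0 + 0 + 1 + 1 + 1 = 5 ≡ 1 (mod 2).
  s_2 = 1 + 1 + 1 + 1 + 0 + 1 + 1 + 1 = 7 ≡ 1 (mod 2).
  s_3 = 1 + 0 + 1 + 1 + 1 + 0 + 1 + 1 = 6 ≡ 0 (mod 2).
  s_4 = 0 + 0 + 1 + 1 + 1 + 0 + 1 + 1 = 5 ≡ 1 (mod 2).
s = (1, 1, 0, 1)^T — this equals column 13 of H (binary 1101), so error is at position 13.
Correct: flip bit 13 of r = 010111101100111 to get c = 010111101100011.


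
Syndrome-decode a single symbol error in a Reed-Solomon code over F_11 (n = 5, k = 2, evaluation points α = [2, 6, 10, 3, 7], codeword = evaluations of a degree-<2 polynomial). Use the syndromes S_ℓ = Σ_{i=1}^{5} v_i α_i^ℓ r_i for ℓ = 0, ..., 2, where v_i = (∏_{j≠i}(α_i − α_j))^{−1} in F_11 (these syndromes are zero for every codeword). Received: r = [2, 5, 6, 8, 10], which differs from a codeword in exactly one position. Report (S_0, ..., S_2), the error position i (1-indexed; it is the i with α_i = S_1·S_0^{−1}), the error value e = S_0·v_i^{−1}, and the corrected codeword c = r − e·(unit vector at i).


S = (3, 7, 9), error at position 2, error magnitude e = 1, c = [2, 4, 6, 8, 10].

Step 1: column multipliers v_i = (∏_{j≠i}(α_i − α_j))^{−1} mod 11.
  i = 1 (α = 2): (2−6)(2−10)(2−3)(2−7) = (−4)·(−8)·(−1)·(−5) = 160 ≡ 6, so v_1 = 6^{−1} = 2 (mod 11).
  i = 2 (α = 6): (6−2)(6−10)(6−3)(6−7) = 4·(−4)·3·(−1) = 48 ≡ 4, so v_2 = 4^{−1} = 3 (mod 11).
  i = 3 (α = 10): (10−2)(10−6)(10−3)(10−7) = 8·4·7·3 = 672 ≡ 1, so v_3 = 1^{−1} = 1 (mod 11).
  i = 4 (α = 3): (3−2)(3−6)(3−10)(3−7) = 1·(−3)·(−7)·(−4) = −84 ≡ 4, so v_4 = 4^{−1} = 3 (mod 11).
  i = 5 (α = 7): (7−2)(7−6)(7−10)(7−3) = 5·1·(−3)·4 = −60 ≡ 6, so v_5 = 6^{−1} = 2 (mod 11).
  v = [2, 3, 1, 3, 2].
Step 2: syndromes of r = [2, 5, 6, 8, 10] (all sums mod 11).
  S_0 = Σ v_i r_i = 2·2 + 3·5 + 1·6 + 3·8 + 2·10 = 69 ≡ 3.
  S_1 = Σ v_i α_i r_i = 2·2·2 + 3·6·5 + 1·10·6 + 3·3·8 + 2·7·10 = 370 ≡ 7.
  α_i^2 mod 11 = [4, 3, 1, 9, 5].
  S_2 = Σ v_i α_i^2 r_i = 2·4·2 + 3·3·5 + 1·1·6 + 3·9·8 + 2·5·10 = 383 ≡ 9.
  S = (3, 7, 9) ≠ 0, so r is not a codeword (an error is present).
Step 3: locate the error. For a single error e at position i, S_ℓ = v_i·e·α_i^ℓ, so α_err = S_1/S_0.
  S_0^{−1} = 3^{−1} = 4 (mod 11), so α_err = 7·4 = 28 ≡ 6 = α_2. Error position i = 2.
  Consistency check: S_2/S_1 = 9·8 = 72 ≡ 6 = α_err ✓ (single-error assumption holds).
Step 4: error magnitude e = S_0/v_2 = S_0·∏_{j≠2}(α_2 − α_j) = 3·4 = 12 ≡ 1 (mod 11).
Step 5: correct position 2: c_2 = r_2 − e = 5 − 1 ≡ 4 (mod 11). Hence c = [2, 4, 6, 8, 10].
  Check: interpolating c through the α_i gives m(x) = 1 + 6·x (degree < 2) with m(α_i) = c_i for every i, so c is indeed a codeword.


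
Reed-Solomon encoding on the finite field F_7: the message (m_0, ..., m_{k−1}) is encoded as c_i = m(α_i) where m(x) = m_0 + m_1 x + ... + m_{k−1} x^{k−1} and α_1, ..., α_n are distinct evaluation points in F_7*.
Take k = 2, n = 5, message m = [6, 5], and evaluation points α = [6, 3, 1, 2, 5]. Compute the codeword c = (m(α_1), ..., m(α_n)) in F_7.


c = [1, 0, 4, 2, 3]

Message polynomial: m(x) = 6 + 5·x (mod 7).
For each evaluation point α_i, compute m(α_i) mod 7:
  α_1 = 6: Horner steps 5 → 1, so m(6) = 1.
  α_2 = 3: Horner steps 5 → 0, so m(3) = 0.
  α_3 = 1: Horner steps 5 → 4, so m(1) = 4.
  α_4 = 2: Horner steps 5 → 2, so m(2) = 2.
  α_5 = 5: Horner steps 5 → 3, so m(5) = 3.
Codeword c = [1, 0, 4, 2, 3] ∈ F_7^5.


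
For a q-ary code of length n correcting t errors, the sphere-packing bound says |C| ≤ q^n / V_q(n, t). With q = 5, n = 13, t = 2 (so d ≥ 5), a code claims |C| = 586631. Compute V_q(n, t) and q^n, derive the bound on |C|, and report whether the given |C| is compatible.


V_q(n, t) = 1301, q^n = 1220703125, Hamming bound = 938280, |C| = 586631 ≤ bound (satisfied).

Step 1: Compute V_q(n, t) = Σ_{j=0}^2 C(n, j) (q−1)^j.
  j = 0: C(13,0)·(4)^0 = 1·1 = 1.
  j = 1: C(13,1)·(4)^1 = 13·4 = 52.
  j = 2: C(13,2)·(4)^2 = 78·16 = 1248.
  V_q(n, t) = 1 + 52 + 1248 = 1301.
Step 2: q^n = 5^13 = 1220703125.
Step 3: Hamming bound ⌊q^n / V_q(n,t)⌋ = ⌊1220703125/1301⌋ = 938280.
Step 4: Compare |C| = 586631 to 938280: satisfied.
The claimed |C| lies below the Hamming bound.


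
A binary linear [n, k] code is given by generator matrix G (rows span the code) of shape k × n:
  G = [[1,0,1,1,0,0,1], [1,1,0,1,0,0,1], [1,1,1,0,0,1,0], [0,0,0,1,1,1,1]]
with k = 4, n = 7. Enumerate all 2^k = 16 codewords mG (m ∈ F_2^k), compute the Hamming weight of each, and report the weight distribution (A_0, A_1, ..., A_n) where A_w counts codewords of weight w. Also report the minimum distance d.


Weight distribution: A_0 = 1, A_2 = 4, A_4 = 9, A_6 = 2. Minimum distance d = 2.

Enumerate all 2^4 = 16 messages m ∈ F_2^4.
For each, compute codeword c = mG in F_2^7, then tally its weight.
  m = 0000 → c = 0000000, weight = 0.
  m = 1000 → c = 1011001, weight = 4.
  m = 0100 → c = 1101001, weight = 4.
  m = 1100 → c = 0110000, weight = 2.
  m = 0010 → c = 1110010, weight = 4.
  m = 1010 → c = 0101011, weight = 4.
  m = 0110 → c = 0011011, weight = 4.
  m = 1110 → c = 1000010, weight = 2.
  m = 0001 → c = 0001111, weight = 4.
  m = 1001 → c = 1010110, weight = 4.
  m = 0101 → c = 1100110, weight = 4.
  m = 1101 → c = 0111111, weight = 6.
  m = 0011 → c = 1111101, weight = 6.
  m = 1011 → c = 0100100, weight = 2.
  m = 0111 → c = 0010100, weight = 2.
  m = 1111 → c = 1001101, weight = 4.
Tally weights:
  weight 0: 1 codewords.
  weight 2: 4 codewords.
  weight 4: 9 codewords.
  weight 6: 2 codewords.
Minimum distance d = smallest w > 0 with A_w > 0 = 2.
Sanity: Σ A_w = 16 = 2^4 = 16 ✓.


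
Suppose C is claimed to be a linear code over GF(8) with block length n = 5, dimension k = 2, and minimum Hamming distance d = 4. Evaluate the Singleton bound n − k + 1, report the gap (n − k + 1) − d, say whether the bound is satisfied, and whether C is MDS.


Singleton RHS = n − k + 1 = 4, slack = 0, bound satisfied, MDS.

Singleton bound: d ≤ n − k + 1.
Here n = 5, k = 2, so n − k + 1 = 4.
Given d = 4, check d ≤ 4: YES.
Slack = (n − k + 1) − d = 0.
The code is MDS (slack = 0).
Description: the claimed parameters are [5, 2, 4]_8; such a code would be MDS (meets Singleton bound).


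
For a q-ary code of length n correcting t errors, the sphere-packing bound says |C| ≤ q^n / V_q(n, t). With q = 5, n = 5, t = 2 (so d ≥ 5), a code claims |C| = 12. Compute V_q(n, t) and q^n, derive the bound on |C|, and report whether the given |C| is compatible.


V_q(n, t) = 181, q^n = 3125, Hamming bound = 17, |C| = 12 ≤ bound (satisfied).

Step 1: Compute V_q(n, t) = Σ_{j=0}^2 C(n, j) (q−1)^j.
  j = 0: C(5,0)·(4)^0 = 1·1 = 1.
  j = 1: C(5,1)·(4)^1 = 5·4 = 20.
  j = 2: C(5,2)·(4)^2 = 10·16 = 160.
  V_q(n, t) = 1 + 20 + 160 = 181.
Step 2: q^n = 5^5 = 3125.
Step 3: Hamming bound ⌊q^n / V_q(n,t)⌋ = ⌊3125/181⌋ = 17.
Step 4: Compare |C| = 12 to 17: satisfied.
The claimed |C| lies below the Hamming bound.


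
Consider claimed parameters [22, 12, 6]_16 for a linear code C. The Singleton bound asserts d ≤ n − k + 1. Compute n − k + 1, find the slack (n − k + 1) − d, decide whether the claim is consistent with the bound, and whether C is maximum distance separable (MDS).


Singleton RHS = n − k + 1 = 11, slack = 5, bound satisfied, not MDS.

Singleton bound: d ≤ n − k + 1.
Here n = 22, k = 12, so n − k + 1 = 11.
Given d = 6, check d ≤ 11: YES.
Slack = (n − k + 1) − d = 5.
The code is NOT MDS (slack = 5 > 0).
Description: the claimed parameters are [22, 12, 6]_16; such a code would be non-MDS.


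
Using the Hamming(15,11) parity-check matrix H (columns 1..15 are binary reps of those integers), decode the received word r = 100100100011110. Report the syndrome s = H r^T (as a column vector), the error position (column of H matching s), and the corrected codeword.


s = (0, 1, 1, 0)^T, error position = 6, corrected codeword c = 100101100011110

Compute s = H r^T mod 2 one row at a time:
  s_1 = 0 + 0 + 0 + 1 + 1 + 1 + 1 + 0 = 4 ≡ 0 (mod 2).
  s_2 = 1 + 0 + 0 + 1 + 1 + 1 + 1 + 0 = 5 ≡ 1 (mod 2).
  s_3 = 0 + 0 + 0 + 1 + 0 + 1 + 1 + 0 = 3 ≡ 1 (mod 2).
  s_4 = 1 + 0 + 0 + 1 + 0 + 1 + 1 + 0 = 4 ≡ 0 (mod 2).
s = (0, 1, 1, 0)^T — this equals column 6 of H (binary 0110), so error is at position 6.
Correct: flip bit 6 of r = 100100100011110 to get c = 100101100011110.


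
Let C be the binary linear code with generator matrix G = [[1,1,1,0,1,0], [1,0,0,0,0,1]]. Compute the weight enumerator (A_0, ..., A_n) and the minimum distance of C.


Weight distribution: A_0 = 1, A_2 = 1, A_4 = 2. Minimum distance d = 2.

Enumerate all 2^2 = 4 messages m ∈ F_2^2.
For each, compute codeword c = mG in F_2^6, then tally its weight.
  m = 00 → c = 000000, weight = 0.
  m = 10 → c = 111010, weight = 4.
  m = 01 → c = 100001, weight = 2.
  m = 11 → c = 011011, weight = 4.
Tally weights:
  weight 0: 1 codewords.
  weight 2: 1 codewords.
  weight 4: 2 codewords.
Minimum distance d = smallest w > 0 with A_w > 0 = 2.
Sanity: Σ A_w = 4 = 2^2 = 4 ✓.


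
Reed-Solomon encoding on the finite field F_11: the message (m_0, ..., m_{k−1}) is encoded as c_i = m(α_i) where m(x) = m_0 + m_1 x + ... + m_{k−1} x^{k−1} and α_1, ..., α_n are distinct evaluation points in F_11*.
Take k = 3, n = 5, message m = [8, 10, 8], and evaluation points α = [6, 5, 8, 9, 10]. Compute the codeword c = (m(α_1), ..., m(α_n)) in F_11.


c = [4, 5, 6, 9, 6]

Message polynomial: m(x) = 8 + 10·x + 8·x^2 (mod 11).
For each evaluation point α_i, compute m(α_i) mod 11:
  α_1 = 6: Horner steps 8 → 3 → 4, so m(6) = 4.
  α_2 = 5: Horner steps 8 → 6 → 5, so m(5) = 5.
  α_3 = 8: Horner steps 8 → 8 → 6, so m(8) = 6.
  α_4 = 9: Horner steps 8 → 5 → 9, so m(9) = 9.
  α_5 = 10: Horner steps 8 → 2 → 6, so m(10) = 6.
Codeword c = [4, 5, 6, 9, 6] ∈ F_11^5.


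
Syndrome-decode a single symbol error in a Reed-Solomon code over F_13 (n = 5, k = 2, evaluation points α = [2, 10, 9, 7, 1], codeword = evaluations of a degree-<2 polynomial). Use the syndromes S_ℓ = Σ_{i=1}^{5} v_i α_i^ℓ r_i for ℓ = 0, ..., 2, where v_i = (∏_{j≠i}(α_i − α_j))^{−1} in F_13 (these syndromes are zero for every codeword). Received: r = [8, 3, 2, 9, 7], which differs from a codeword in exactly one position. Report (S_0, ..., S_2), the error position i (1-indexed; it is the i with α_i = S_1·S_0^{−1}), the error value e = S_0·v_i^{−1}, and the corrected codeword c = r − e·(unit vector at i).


S = (2, 1, 7), error at position 4, error magnitude e = 9, c = [8, 3, 2, 0, 7].

Step 1: column multipliers v_i = (∏_{j≠i}(α_i − α_j))^{−1} mod 13.
  i = 1 (α = 2): (2−10)(2−9)(2−7)(2−1) = (−8)·(−7)·(−5)·1 = −280 ≡ 6, so v_1 = 6^{−1} = 11 (mod 13).
  i = 2 (α = 10): (10−2)(10−9)(10−7)(10−1) = 8·1·3·9 = 216 ≡ 8, so v_2 = 8^{−1} = 5 (mod 13).
  i = 3 (α = 9): (9−2)(9−10)(9−7)(9−1) = 7·(−1)·2·8 = −112 ≡ 5, so v_3 = 5^{−1} = 8 (mod 13).
  i = 4 (α = 7): (7−2)(7−10)(7−9)(7−1) = 5·(−3)·(−2)·6 = 180 ≡ 11, so v_4 = 11^{−1} = 6 (mod 13).
  i = 5 (α = 1): (1−2)(1−10)(1−9)(1−7) = (−1)·(−9)·(−8)·(−6) = 432 ≡ 3, so v_5 = 3^{−1} = 9 (mod 13).
  v = [11, 5, 8, 6, 9].
Step 2: syndromes of r = [8, 3, 2, 9, 7] (all sums mod 13).
  S_0 = Σ v_i r_i = 11·8 + 5·3 + 8·2 + 6·9 + 9·7 = 236 ≡ 2.
  S_1 = Σ v_i α_i r_i = 11·2·8 + 5·10·3 + 8·9·2 + 6·7·9 + 9·1·7 = 911 ≡ 1.
  α_i^2 mod 13 = [4, 9, 3, 10, 1].
  S_2 = Σ v_i α_i^2 r_i = 11·4·8 + 5·9·3 + 8·3·2 + 6·10·9 + 9·1·7 = 1138 ≡ 7.
  S = (2, 1, 7) ≠ 0, so r is not a codeword (an error is present).
Step 3: locate the error. For a single error e at position i, S_ℓ = v_i·e·α_i^ℓ, so α_err = S_1/S_0.
  S_0^{−1} = 2^{−1} = 7 (mod 13), so α_err = 1·7 = 7 ≡ 7 = α_4. Error position i = 4.
  Consistency check: S_2/S_1 = 7·1 = 7 ≡ 7 = α_err ✓ (single-error assumption holds).
Step 4: error magnitude e = S_0/v_4 = S_0·∏_{j≠4}(α_4 − α_j) = 2·11 = 22 ≡ 9 (mod 13).
Step 5: correct position 4: c_4 = r_4 − e = 9 − 9 ≡ 0 (mod 13). Hence c = [8, 3, 2, 0, 7].
  Check: interpolating c through the α_i gives m(x) = 6 + 1·x (degree < 2) with m(α_i) = c_i for every i, so c is indeed a codeword.


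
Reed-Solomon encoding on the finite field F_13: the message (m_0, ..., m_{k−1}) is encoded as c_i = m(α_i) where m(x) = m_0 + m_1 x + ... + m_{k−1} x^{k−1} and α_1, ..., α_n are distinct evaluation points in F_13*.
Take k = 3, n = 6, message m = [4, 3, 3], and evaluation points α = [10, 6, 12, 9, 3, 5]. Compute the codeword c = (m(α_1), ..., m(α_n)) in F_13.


c = [9, 0, 4, 1, 1, 3]

Message polynomial: m(x) = 4 + 3·x + 3·x^2 (mod 13).
For each evaluation point α_i, compute m(α_i) mod 13:
  α_1 = 10: Horner steps 3 → 7 → 9, so m(10) = 9.
  α_2 = 6: Horner steps 3 → 8 → 0, so m(6) = 0.
  α_3 = 12: Horner steps 3 → 0 → 4, so m(12) = 4.
  α_4 = 9: Horner steps 3 → 4 → 1, so m(9) = 1.
  α_5 = 3: Horner steps 3 → 12 → 1, so m(3) = 1.
  α_6 = 5: Horner steps 3 → 5 → 3, so m(5) = 3.
Codeword c = [9, 0, 4, 1, 1, 3] ∈ F_13^6.


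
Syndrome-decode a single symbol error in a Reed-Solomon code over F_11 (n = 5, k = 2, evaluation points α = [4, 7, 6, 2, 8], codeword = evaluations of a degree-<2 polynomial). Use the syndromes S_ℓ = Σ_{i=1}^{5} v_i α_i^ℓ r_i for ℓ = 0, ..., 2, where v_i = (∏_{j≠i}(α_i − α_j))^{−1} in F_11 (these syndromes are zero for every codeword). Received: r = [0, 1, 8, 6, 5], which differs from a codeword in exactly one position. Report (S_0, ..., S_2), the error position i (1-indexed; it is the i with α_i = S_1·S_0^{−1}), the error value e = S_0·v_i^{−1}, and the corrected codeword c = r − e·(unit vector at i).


S = (4, 8, 5), error at position 4, error magnitude e = 3, c = [0, 1, 8, 3, 5].

Step 1: column multipliers v_i = (∏_{j≠i}(α_i − α_j))^{−1} mod 11.
  i = 1 (α = 4): (4−7)(4−6)(4−2)(4−8) = (−3)·(−2)·2·(−4) = −48 ≡ 7, so v_1 = 7^{−1} = 8 (mod 11).
  i = 2 (α = 7): (7−4)(7−6)(7−2)(7−8) = 3·1·5·(−1) = −15 ≡ 7, so v_2 = 7^{−1} = 8 (mod 11).
  i = 3 (α = 6): (6−4)(6−7)(6−2)(6−8) = 2·(−1)·4·(−2) = 16 ≡ 5, so v_3 = 5^{−1} = 9 (mod 11).
  i = 4 (α = 2): (2−4)(2−7)(2−6)(2−8) = (−2)·(−5)·(−4)·(−6) = 240 ≡ 9, so v_4 = 9^{−1} = 5 (mod 11).
  i = 5 (α = 8): (8−4)(8−7)(8−6)(8−2) = 4·1·2·6 = 48 ≡ 4, so v_5 = 4^{−1} = 3 (mod 11).
  v = [8, 8, 9, 5, 3].
Step 2: syndromes of r = [0, 1, 8, 6, 5] (all sums mod 11).
  S_0 = Σ v_i r_i = 8·0 + 8·1 + 9·8 + 5·6 + 3·5 = 125 ≡ 4.
  S_1 = Σ v_i α_i r_i = 8·4·0 + 8·7·1 + 9·6·8 + 5·2·6 + 3·8·5 = 668 ≡ 8.
  α_i^2 mod 11 = [5, 5, 3, 4, 9].
  S_2 = Σ v_i α_i^2 r_i = 8·5·0 + 8·5·1 + 9·3·8 + 5·4·6 + 3·9·5 = 511 ≡ 5.
  S = (4, 8, 5) ≠ 0, so r is not a codeword (an error is present).
Step 3: locate the error. For a single error e at position i, S_ℓ = v_i·e·α_i^ℓ, so α_err = S_1/S_0.
  S_0^{−1} = 4^{−1} = 3 (mod 11), so α_err = 8·3 = 24 ≡ 2 = α_4. Error position i = 4.
  Consistency check: S_2/S_1 = 5·7 = 35 ≡ 2 = α_err ✓ (single-error assumption holds).
Step 4: error magnitude e = S_0/v_4 = S_0·∏_{j≠4}(α_4 − α_j) = 4·9 = 36 ≡ 3 (mod 11).
Step 5: correct position 4: c_4 = r_4 − e = 6 − 3 ≡ 3 (mod 11). Hence c = [0, 1, 8, 3, 5].
  Check: interpolating c through the α_i gives m(x) = 6 + 4·x (degree < 2) with m(α_i) = c_i for every i, so c is indeed a codeword.


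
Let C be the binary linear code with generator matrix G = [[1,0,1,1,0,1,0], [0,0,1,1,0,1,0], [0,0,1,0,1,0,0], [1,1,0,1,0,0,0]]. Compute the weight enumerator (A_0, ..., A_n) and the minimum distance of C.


Weight distribution: A_0 = 1, A_1 = 1, A_2 = 2, A_3 = 6, A_4 = 5, A_5 = 1. Minimum distance d = 1.

Enumerate all 2^4 = 16 messages m ∈ F_2^4.
For each, compute codeword c = mG in F_2^7, then tally its weight.
  m = 0000 → c = 0000000, weight = 0.
  m = 1000 → c = 1011010, weight = 4.
  m = 0100 → c = 0011010, weight = 3.
  m = 1100 → c = 1000000, weight = 1.
  m = 0010 → c = 0010100, weight = 2.
  m = 1010 → c = 1001110, weight = 4.
  m = 0110 → c = 0001110, weight = 3.
  m = 1110 → c = 1010100, weight = 3.
  m = 0001 → c = 1101000, weight = 3.
  m = 1001 → c = 0110010, weight = 3.
  m = 0101 → c = 1110010, weight = 4.
  m = 1101 → c = 0101000, weight = 2.
  m = 0011 → c = 1111100, weight = 5.
  m = 1011 → c = 0100110, weight = 3.
  m = 0111 → c = 1100110, weight = 4.
  m = 1111 → c = 0111100, weight = 4.
Tally weights:
  weight 0: 1 codewords.
  weight 1: 1 codewords.
  weight 2: 2 codewords.
  weight 3: 6 codewords.
  weight 4: 5 codewords.
  weight 5: 1 codewords.
Minimum distance d = smallest w > 0 with A_w > 0 = 1.
Sanity: Σ A_w = 16 = 2^4 = 16 ✓.


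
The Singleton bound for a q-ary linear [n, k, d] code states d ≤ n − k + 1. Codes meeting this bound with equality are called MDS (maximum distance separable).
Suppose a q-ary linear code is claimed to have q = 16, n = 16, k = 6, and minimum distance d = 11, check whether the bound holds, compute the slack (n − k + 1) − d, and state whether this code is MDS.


Singleton RHS = n − k + 1 = 11, slack = 0, bound satisfied, MDS.

Singleton bound: d ≤ n − k + 1.
Here n = 16, k = 6, so n − k + 1 = 11.
Given d = 11, check d ≤ 11: YES.
Slack = (n − k + 1) − d = 0.
The code is MDS (slack = 0).
Description: the claimed parameters are [16, 6, 11]_16; such a code would be MDS (meets Singleton bound).


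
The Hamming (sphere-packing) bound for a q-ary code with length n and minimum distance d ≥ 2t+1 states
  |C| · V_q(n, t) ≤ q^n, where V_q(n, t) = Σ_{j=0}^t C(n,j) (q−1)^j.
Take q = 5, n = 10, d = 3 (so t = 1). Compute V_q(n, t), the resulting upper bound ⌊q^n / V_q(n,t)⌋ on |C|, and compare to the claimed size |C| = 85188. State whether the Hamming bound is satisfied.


V_q(n, t) = 41, q^n = 9765625, Hamming bound = 238185, |C| = 85188 ≤ bound (satisfied).

Step 1: Compute V_q(n, t) = Σ_{j=0}^1 C(n, j) (q−1)^j.
  j = 0: C(10,0)·(4)^0 = 1·1 = 1.
  j = 1: C(10,1)·(4)^1 = 10·4 = 40.
  V_q(n, t) = 1 + 40 = 41.
Step 2: q^n = 5^10 = 9765625.
Step 3: Hamming bound ⌊q^n / V_q(n,t)⌋ = ⌊9765625/41⌋ = 238185.
Step 4: Compare |C| = 85188 to 238185: satisfied.
The claimed |C| lies below the Hamming bound.


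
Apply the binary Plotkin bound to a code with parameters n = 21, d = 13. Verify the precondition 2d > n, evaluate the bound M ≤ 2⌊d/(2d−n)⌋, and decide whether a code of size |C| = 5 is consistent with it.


Plotkin bound M ≤ 4; given |C| = 5 > bound (violated).

Check applicability: 2d = 26, n = 21.
2d − n = 5 > 0, so Plotkin applies.
Compute d/(2d−n) = 13/5 ≈ 2.6000.
⌊d/(2d−n)⌋ = 2.
Plotkin bound: M ≤ 2·2 = 4.
Given |C| = 5, check: VIOLATED.
This |C| is above the Plotkin bound, so no binary code with n = 21, d = 13 and 5 codewords exists.
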